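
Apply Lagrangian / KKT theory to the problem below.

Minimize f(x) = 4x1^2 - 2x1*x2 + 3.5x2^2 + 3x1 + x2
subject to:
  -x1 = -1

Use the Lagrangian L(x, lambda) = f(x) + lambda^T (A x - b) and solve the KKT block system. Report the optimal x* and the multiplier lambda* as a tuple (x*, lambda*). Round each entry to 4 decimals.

Form the Lagrangian:
  L(x, lambda) = (1/2) x^T Q x + c^T x + lambda^T (A x - b)
Stationarity (grad_x L = 0): Q x + c + A^T lambda = 0.
Primal feasibility: A x = b.

This gives the KKT block system:
  [ Q   A^T ] [ x     ]   [-c ]
  [ A    0  ] [ lambda ] = [ b ]

Solving the linear system:
  x*      = (1, 0.1429)
  lambda* = (10.7143)
  f(x*)   = 6.9286

x* = (1, 0.1429), lambda* = (10.7143)


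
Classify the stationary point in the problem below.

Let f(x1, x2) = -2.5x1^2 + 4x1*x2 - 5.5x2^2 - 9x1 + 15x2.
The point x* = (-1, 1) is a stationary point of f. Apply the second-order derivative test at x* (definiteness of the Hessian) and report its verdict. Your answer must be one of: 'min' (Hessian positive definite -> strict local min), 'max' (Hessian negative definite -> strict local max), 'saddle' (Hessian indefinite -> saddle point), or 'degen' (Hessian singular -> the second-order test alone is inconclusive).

Compute the Hessian H = grad^2 f:
  H = [[-5, 4], [4, -11]]
Verify stationarity: grad f(x*) = H x* + g = (0, 0).
Eigenvalues of H: -13, -3.
Both eigenvalues < 0, so H is negative definite -> x* is a strict local max.

max


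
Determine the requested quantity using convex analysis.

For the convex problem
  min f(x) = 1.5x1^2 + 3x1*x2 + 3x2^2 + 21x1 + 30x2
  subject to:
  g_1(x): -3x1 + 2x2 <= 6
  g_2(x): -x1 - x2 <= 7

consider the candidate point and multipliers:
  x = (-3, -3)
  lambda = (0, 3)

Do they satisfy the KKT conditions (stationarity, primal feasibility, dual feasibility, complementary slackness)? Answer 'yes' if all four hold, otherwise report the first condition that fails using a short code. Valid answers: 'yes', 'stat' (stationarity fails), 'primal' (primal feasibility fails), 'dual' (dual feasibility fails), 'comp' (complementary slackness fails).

Gradient of f: grad f(x) = Q x + c = (3, 3)
Constraint values g_i(x) = a_i^T x - b_i:
  g_1((-3, -3)) = -3
  g_2((-3, -3)) = -1
Stationarity residual: grad f(x) + sum_i lambda_i a_i = (0, 0)
  -> stationarity OK
Primal feasibility (all g_i <= 0): OK
Dual feasibility (all lambda_i >= 0): OK
Complementary slackness (lambda_i * g_i(x) = 0 for all i): FAILS

Verdict: the first failing condition is complementary_slackness -> comp.

comp


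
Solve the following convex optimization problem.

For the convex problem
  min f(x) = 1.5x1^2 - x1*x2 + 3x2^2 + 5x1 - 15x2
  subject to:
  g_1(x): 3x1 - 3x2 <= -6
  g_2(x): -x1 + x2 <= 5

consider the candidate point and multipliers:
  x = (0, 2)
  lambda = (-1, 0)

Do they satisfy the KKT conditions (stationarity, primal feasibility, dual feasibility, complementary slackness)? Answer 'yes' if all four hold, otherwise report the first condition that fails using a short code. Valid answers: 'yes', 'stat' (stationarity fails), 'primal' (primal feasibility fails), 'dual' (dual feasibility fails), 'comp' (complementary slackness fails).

Gradient of f: grad f(x) = Q x + c = (3, -3)
Constraint values g_i(x) = a_i^T x - b_i:
  g_1((0, 2)) = 0
  g_2((0, 2)) = -3
Stationarity residual: grad f(x) + sum_i lambda_i a_i = (0, 0)
  -> stationarity OK
Primal feasibility (all g_i <= 0): OK
Dual feasibility (all lambda_i >= 0): FAILS
Complementary slackness (lambda_i * g_i(x) = 0 for all i): OK

Verdict: the first failing condition is dual_feasibility -> dual.

dual


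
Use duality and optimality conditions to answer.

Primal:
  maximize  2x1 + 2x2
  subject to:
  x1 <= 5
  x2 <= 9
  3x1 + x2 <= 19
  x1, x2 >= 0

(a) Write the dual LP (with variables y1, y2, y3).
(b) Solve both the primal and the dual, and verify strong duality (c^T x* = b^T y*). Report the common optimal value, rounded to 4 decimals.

The standard primal-dual pair for 'max c^T x s.t. A x <= b, x >= 0' is:
  Dual:  min b^T y  s.t.  A^T y >= c,  y >= 0.

So the dual LP is:
  minimize  5y1 + 9y2 + 19y3
  subject to:
    y1 + 3y3 >= 2
    y2 + y3 >= 2
    y1, y2, y3 >= 0

Solving the primal: x* = (3.3333, 9).
  primal value c^T x* = 24.6667.
Solving the dual: y* = (0, 1.3333, 0.6667).
  dual value b^T y* = 24.6667.
Strong duality: c^T x* = b^T y*. Confirmed.

24.6667


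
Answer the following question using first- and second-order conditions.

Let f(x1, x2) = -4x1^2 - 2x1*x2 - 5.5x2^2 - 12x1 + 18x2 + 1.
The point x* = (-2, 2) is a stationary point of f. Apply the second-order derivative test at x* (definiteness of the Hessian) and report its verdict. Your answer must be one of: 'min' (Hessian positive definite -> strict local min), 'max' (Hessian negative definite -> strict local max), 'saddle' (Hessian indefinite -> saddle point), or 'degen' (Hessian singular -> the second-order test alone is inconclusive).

Compute the Hessian H = grad^2 f:
  H = [[-8, -2], [-2, -11]]
Verify stationarity: grad f(x*) = H x* + g = (0, 0).
Eigenvalues of H: -12, -7.
Both eigenvalues < 0, so H is negative definite -> x* is a strict local max.

max


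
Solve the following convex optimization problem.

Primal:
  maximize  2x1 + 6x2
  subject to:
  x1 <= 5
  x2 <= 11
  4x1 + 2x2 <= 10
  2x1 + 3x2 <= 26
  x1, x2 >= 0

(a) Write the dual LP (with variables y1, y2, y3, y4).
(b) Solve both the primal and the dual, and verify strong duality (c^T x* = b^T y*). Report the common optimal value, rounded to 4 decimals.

The standard primal-dual pair for 'max c^T x s.t. A x <= b, x >= 0' is:
  Dual:  min b^T y  s.t.  A^T y >= c,  y >= 0.

So the dual LP is:
  minimize  5y1 + 11y2 + 10y3 + 26y4
  subject to:
    y1 + 4y3 + 2y4 >= 2
    y2 + 2y3 + 3y4 >= 6
    y1, y2, y3, y4 >= 0

Solving the primal: x* = (0, 5).
  primal value c^T x* = 30.
Solving the dual: y* = (0, 0, 3, 0).
  dual value b^T y* = 30.
Strong duality: c^T x* = b^T y*. Confirmed.

30


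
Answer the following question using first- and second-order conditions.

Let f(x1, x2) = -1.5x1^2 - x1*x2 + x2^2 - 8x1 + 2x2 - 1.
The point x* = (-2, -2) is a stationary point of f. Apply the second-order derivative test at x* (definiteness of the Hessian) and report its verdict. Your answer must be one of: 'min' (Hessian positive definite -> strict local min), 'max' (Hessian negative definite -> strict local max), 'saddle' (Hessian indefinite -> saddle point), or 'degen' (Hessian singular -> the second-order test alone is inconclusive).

Compute the Hessian H = grad^2 f:
  H = [[-3, -1], [-1, 2]]
Verify stationarity: grad f(x*) = H x* + g = (0, 0).
Eigenvalues of H: -3.1926, 2.1926.
Eigenvalues have mixed signs, so H is indefinite -> x* is a saddle point.

saddle


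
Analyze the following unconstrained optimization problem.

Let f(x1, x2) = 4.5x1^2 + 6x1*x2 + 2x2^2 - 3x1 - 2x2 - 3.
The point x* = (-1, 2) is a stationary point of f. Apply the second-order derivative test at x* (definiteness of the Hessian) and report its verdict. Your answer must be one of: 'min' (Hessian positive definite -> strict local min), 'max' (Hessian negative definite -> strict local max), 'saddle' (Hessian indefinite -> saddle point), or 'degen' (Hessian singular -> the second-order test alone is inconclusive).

Compute the Hessian H = grad^2 f:
  H = [[9, 6], [6, 4]]
Verify stationarity: grad f(x*) = H x* + g = (0, 0).
Eigenvalues of H: 0, 13.
H has a zero eigenvalue (singular; positive semidefinite but not definite), so H is neither positive definite, negative definite, nor indefinite. The second-order test alone is inconclusive -> degen.
(Indeed, f is constant along the null direction of H through x*, so x* is not a strict local extremum.)

degen


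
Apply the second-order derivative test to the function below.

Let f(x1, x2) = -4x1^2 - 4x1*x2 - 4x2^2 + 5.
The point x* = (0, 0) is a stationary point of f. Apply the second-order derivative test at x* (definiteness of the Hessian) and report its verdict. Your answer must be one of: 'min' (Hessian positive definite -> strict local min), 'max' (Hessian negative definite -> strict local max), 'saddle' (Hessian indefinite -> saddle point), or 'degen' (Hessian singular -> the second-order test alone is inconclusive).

Compute the Hessian H = grad^2 f:
  H = [[-8, -4], [-4, -8]]
Verify stationarity: grad f(x*) = H x* + g = (0, 0).
Eigenvalues of H: -12, -4.
Both eigenvalues < 0, so H is negative definite -> x* is a strict local max.

max


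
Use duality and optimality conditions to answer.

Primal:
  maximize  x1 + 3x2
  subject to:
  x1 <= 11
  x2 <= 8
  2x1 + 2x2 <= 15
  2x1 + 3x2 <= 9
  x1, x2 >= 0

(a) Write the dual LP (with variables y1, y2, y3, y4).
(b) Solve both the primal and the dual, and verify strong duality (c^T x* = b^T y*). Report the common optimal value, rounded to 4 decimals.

The standard primal-dual pair for 'max c^T x s.t. A x <= b, x >= 0' is:
  Dual:  min b^T y  s.t.  A^T y >= c,  y >= 0.

So the dual LP is:
  minimize  11y1 + 8y2 + 15y3 + 9y4
  subject to:
    y1 + 2y3 + 2y4 >= 1
    y2 + 2y3 + 3y4 >= 3
    y1, y2, y3, y4 >= 0

Solving the primal: x* = (0, 3).
  primal value c^T x* = 9.
Solving the dual: y* = (0, 0, 0, 1).
  dual value b^T y* = 9.
Strong duality: c^T x* = b^T y*. Confirmed.

9


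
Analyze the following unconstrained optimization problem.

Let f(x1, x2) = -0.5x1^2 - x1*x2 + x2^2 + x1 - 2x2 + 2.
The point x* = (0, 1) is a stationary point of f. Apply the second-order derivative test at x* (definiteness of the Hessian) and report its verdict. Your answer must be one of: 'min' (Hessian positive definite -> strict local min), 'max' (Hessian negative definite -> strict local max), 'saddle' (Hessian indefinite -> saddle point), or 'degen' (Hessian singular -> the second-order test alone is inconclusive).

Compute the Hessian H = grad^2 f:
  H = [[-1, -1], [-1, 2]]
Verify stationarity: grad f(x*) = H x* + g = (0, 0).
Eigenvalues of H: -1.3028, 2.3028.
Eigenvalues have mixed signs, so H is indefinite -> x* is a saddle point.

saddle


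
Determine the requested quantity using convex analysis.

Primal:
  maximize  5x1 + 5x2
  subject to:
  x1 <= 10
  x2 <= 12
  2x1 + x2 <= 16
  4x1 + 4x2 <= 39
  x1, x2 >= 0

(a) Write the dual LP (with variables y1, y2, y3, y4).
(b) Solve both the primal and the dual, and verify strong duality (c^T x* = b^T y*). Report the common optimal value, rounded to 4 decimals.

The standard primal-dual pair for 'max c^T x s.t. A x <= b, x >= 0' is:
  Dual:  min b^T y  s.t.  A^T y >= c,  y >= 0.

So the dual LP is:
  minimize  10y1 + 12y2 + 16y3 + 39y4
  subject to:
    y1 + 2y3 + 4y4 >= 5
    y2 + y3 + 4y4 >= 5
    y1, y2, y3, y4 >= 0

Solving the primal: x* = (6.25, 3.5).
  primal value c^T x* = 48.75.
Solving the dual: y* = (0, 0, 0, 1.25).
  dual value b^T y* = 48.75.
Strong duality: c^T x* = b^T y*. Confirmed.

48.75


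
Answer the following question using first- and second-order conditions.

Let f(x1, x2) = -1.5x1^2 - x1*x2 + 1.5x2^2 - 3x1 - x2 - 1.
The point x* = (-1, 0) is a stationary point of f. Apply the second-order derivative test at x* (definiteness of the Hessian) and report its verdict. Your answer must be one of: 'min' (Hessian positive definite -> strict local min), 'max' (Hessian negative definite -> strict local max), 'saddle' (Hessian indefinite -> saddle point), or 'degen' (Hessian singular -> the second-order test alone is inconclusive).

Compute the Hessian H = grad^2 f:
  H = [[-3, -1], [-1, 3]]
Verify stationarity: grad f(x*) = H x* + g = (0, 0).
Eigenvalues of H: -3.1623, 3.1623.
Eigenvalues have mixed signs, so H is indefinite -> x* is a saddle point.

saddle


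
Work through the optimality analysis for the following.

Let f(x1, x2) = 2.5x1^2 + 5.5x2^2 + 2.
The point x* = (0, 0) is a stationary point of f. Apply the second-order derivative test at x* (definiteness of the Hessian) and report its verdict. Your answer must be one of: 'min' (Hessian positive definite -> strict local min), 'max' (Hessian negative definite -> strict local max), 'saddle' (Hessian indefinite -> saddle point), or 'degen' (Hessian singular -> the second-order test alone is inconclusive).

Compute the Hessian H = grad^2 f:
  H = [[5, 0], [0, 11]]
Verify stationarity: grad f(x*) = H x* + g = (0, 0).
Eigenvalues of H: 5, 11.
Both eigenvalues > 0, so H is positive definite -> x* is a strict local min.

min


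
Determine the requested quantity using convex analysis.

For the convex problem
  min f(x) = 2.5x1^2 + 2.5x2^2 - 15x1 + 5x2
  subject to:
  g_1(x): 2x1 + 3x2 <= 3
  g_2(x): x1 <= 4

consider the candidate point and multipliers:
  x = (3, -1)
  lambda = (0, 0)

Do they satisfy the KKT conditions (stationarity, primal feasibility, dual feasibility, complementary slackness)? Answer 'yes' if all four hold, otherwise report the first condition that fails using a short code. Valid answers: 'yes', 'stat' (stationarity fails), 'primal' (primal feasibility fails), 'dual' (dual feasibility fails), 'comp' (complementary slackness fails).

Gradient of f: grad f(x) = Q x + c = (0, 0)
Constraint values g_i(x) = a_i^T x - b_i:
  g_1((3, -1)) = 0
  g_2((3, -1)) = -1
Stationarity residual: grad f(x) + sum_i lambda_i a_i = (0, 0)
  -> stationarity OK
Primal feasibility (all g_i <= 0): OK
Dual feasibility (all lambda_i >= 0): OK
Complementary slackness (lambda_i * g_i(x) = 0 for all i): OK

Verdict: yes, KKT holds.

yes


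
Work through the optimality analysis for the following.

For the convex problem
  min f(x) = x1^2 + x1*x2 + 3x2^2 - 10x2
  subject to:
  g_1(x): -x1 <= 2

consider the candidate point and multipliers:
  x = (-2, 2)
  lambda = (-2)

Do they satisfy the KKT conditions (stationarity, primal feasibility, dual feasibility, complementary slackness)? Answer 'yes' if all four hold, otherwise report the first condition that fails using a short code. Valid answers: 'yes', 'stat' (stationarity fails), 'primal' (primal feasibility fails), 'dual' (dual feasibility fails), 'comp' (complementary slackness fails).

Gradient of f: grad f(x) = Q x + c = (-2, 0)
Constraint values g_i(x) = a_i^T x - b_i:
  g_1((-2, 2)) = 0
Stationarity residual: grad f(x) + sum_i lambda_i a_i = (0, 0)
  -> stationarity OK
Primal feasibility (all g_i <= 0): OK
Dual feasibility (all lambda_i >= 0): FAILS
Complementary slackness (lambda_i * g_i(x) = 0 for all i): OK

Verdict: the first failing condition is dual_feasibility -> dual.

dual


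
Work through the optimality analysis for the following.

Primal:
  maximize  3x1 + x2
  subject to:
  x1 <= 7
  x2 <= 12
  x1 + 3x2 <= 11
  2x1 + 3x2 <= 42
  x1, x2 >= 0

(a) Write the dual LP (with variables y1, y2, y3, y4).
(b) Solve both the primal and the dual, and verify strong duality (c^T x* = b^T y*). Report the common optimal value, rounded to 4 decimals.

The standard primal-dual pair for 'max c^T x s.t. A x <= b, x >= 0' is:
  Dual:  min b^T y  s.t.  A^T y >= c,  y >= 0.

So the dual LP is:
  minimize  7y1 + 12y2 + 11y3 + 42y4
  subject to:
    y1 + y3 + 2y4 >= 3
    y2 + 3y3 + 3y4 >= 1
    y1, y2, y3, y4 >= 0

Solving the primal: x* = (7, 1.3333).
  primal value c^T x* = 22.3333.
Solving the dual: y* = (2.6667, 0, 0.3333, 0).
  dual value b^T y* = 22.3333.
Strong duality: c^T x* = b^T y*. Confirmed.

22.3333


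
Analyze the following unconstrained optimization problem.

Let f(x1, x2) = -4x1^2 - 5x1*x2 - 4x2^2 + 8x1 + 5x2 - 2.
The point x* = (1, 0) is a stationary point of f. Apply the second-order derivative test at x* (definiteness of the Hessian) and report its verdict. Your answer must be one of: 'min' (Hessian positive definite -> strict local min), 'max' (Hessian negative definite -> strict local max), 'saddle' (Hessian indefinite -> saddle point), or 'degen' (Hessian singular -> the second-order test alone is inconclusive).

Compute the Hessian H = grad^2 f:
  H = [[-8, -5], [-5, -8]]
Verify stationarity: grad f(x*) = H x* + g = (0, 0).
Eigenvalues of H: -13, -3.
Both eigenvalues < 0, so H is negative definite -> x* is a strict local max.

max


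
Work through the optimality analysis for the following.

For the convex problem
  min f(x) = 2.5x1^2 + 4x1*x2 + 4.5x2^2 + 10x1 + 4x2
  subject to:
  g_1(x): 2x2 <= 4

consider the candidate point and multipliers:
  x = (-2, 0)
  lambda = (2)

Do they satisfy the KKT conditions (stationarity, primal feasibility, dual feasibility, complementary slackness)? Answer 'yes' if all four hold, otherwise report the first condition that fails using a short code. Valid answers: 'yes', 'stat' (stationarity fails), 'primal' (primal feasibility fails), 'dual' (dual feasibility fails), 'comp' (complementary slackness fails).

Gradient of f: grad f(x) = Q x + c = (0, -4)
Constraint values g_i(x) = a_i^T x - b_i:
  g_1((-2, 0)) = -4
Stationarity residual: grad f(x) + sum_i lambda_i a_i = (0, 0)
  -> stationarity OK
Primal feasibility (all g_i <= 0): OK
Dual feasibility (all lambda_i >= 0): OK
Complementary slackness (lambda_i * g_i(x) = 0 for all i): FAILS

Verdict: the first failing condition is complementary_slackness -> comp.

comp


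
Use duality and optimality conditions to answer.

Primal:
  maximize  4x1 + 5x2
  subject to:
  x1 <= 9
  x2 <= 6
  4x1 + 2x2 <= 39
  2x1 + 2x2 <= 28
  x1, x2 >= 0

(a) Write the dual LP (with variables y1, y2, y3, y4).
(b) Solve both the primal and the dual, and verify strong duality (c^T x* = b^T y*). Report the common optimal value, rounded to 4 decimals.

The standard primal-dual pair for 'max c^T x s.t. A x <= b, x >= 0' is:
  Dual:  min b^T y  s.t.  A^T y >= c,  y >= 0.

So the dual LP is:
  minimize  9y1 + 6y2 + 39y3 + 28y4
  subject to:
    y1 + 4y3 + 2y4 >= 4
    y2 + 2y3 + 2y4 >= 5
    y1, y2, y3, y4 >= 0

Solving the primal: x* = (6.75, 6).
  primal value c^T x* = 57.
Solving the dual: y* = (0, 3, 1, 0).
  dual value b^T y* = 57.
Strong duality: c^T x* = b^T y*. Confirmed.

57


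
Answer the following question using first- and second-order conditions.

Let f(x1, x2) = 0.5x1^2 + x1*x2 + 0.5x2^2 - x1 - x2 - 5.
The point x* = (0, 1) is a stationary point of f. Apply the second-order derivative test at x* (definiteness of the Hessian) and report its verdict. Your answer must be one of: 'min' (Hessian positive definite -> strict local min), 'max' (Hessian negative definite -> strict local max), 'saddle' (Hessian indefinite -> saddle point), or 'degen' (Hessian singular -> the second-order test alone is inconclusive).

Compute the Hessian H = grad^2 f:
  H = [[1, 1], [1, 1]]
Verify stationarity: grad f(x*) = H x* + g = (0, 0).
Eigenvalues of H: 0, 2.
H has a zero eigenvalue (singular; positive semidefinite but not definite), so H is neither positive definite, negative definite, nor indefinite. The second-order test alone is inconclusive -> degen.
(Indeed, f is constant along the null direction of H through x*, so x* is not a strict local extremum.)

degen


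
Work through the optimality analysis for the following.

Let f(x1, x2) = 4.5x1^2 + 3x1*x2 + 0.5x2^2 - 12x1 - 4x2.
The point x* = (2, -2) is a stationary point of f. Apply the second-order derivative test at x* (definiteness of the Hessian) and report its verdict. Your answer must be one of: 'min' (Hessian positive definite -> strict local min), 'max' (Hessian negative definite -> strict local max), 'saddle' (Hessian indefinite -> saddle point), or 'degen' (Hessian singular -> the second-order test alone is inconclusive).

Compute the Hessian H = grad^2 f:
  H = [[9, 3], [3, 1]]
Verify stationarity: grad f(x*) = H x* + g = (0, 0).
Eigenvalues of H: 0, 10.
H has a zero eigenvalue (singular; positive semidefinite but not definite), so H is neither positive definite, negative definite, nor indefinite. The second-order test alone is inconclusive -> degen.
(Indeed, f is constant along the null direction of H through x*, so x* is not a strict local extremum.)

degen


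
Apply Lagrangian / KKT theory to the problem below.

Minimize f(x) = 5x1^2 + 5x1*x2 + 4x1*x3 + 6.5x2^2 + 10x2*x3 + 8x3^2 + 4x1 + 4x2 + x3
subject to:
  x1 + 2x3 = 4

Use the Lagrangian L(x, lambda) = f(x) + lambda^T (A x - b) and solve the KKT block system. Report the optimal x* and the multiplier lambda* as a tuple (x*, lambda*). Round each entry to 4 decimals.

Form the Lagrangian:
  L(x, lambda) = (1/2) x^T Q x + c^T x + lambda^T (A x - b)
Stationarity (grad_x L = 0): Q x + c + A^T lambda = 0.
Primal feasibility: A x = b.

This gives the KKT block system:
  [ Q   A^T ] [ x     ]   [-c ]
  [ A    0  ] [ lambda ] = [ b ]

Solving the linear system:
  x*      = (0.45, -1.8462, 1.775)
  lambda* = (-6.3692)
  f(x*)   = 10.8337

x* = (0.45, -1.8462, 1.775), lambda* = (-6.3692)


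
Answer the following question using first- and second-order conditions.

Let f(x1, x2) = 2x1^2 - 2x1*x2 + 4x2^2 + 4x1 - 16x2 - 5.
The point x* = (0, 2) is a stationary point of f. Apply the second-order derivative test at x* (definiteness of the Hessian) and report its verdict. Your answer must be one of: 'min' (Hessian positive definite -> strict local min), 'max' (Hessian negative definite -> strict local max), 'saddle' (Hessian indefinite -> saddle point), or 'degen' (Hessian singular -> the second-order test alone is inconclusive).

Compute the Hessian H = grad^2 f:
  H = [[4, -2], [-2, 8]]
Verify stationarity: grad f(x*) = H x* + g = (0, 0).
Eigenvalues of H: 3.1716, 8.8284.
Both eigenvalues > 0, so H is positive definite -> x* is a strict local min.

min


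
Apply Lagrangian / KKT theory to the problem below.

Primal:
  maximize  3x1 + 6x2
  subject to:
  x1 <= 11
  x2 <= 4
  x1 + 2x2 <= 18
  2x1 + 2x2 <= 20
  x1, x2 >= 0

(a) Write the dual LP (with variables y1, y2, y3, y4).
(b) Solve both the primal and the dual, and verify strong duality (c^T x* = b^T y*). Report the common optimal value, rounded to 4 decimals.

The standard primal-dual pair for 'max c^T x s.t. A x <= b, x >= 0' is:
  Dual:  min b^T y  s.t.  A^T y >= c,  y >= 0.

So the dual LP is:
  minimize  11y1 + 4y2 + 18y3 + 20y4
  subject to:
    y1 + y3 + 2y4 >= 3
    y2 + 2y3 + 2y4 >= 6
    y1, y2, y3, y4 >= 0

Solving the primal: x* = (6, 4).
  primal value c^T x* = 42.
Solving the dual: y* = (0, 3, 0, 1.5).
  dual value b^T y* = 42.
Strong duality: c^T x* = b^T y*. Confirmed.

42


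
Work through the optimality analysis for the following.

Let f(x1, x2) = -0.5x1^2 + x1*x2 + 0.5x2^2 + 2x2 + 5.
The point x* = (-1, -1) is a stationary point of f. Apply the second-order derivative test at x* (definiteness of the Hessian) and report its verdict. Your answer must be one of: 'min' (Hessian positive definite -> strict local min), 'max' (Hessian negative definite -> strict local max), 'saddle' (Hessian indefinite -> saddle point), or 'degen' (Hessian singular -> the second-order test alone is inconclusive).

Compute the Hessian H = grad^2 f:
  H = [[-1, 1], [1, 1]]
Verify stationarity: grad f(x*) = H x* + g = (0, 0).
Eigenvalues of H: -1.4142, 1.4142.
Eigenvalues have mixed signs, so H is indefinite -> x* is a saddle point.

saddle


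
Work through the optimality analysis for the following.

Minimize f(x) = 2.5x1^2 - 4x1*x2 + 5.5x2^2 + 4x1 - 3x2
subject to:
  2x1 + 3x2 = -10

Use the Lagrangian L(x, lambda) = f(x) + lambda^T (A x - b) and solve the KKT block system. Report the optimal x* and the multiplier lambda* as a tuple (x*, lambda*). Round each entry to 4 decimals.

Form the Lagrangian:
  L(x, lambda) = (1/2) x^T Q x + c^T x + lambda^T (A x - b)
Stationarity (grad_x L = 0): Q x + c + A^T lambda = 0.
Primal feasibility: A x = b.

This gives the KKT block system:
  [ Q   A^T ] [ x     ]   [-c ]
  [ A    0  ] [ lambda ] = [ b ]

Solving the linear system:
  x*      = (-2.8759, -1.4161)
  lambda* = (2.3577)
  f(x*)   = 8.1606

x* = (-2.8759, -1.4161), lambda* = (2.3577)


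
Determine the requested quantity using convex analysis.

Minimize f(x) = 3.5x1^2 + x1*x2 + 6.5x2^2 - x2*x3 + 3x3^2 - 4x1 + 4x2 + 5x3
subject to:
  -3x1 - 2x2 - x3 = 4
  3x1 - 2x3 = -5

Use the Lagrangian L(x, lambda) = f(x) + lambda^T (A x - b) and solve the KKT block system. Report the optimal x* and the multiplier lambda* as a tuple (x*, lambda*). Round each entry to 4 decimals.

Form the Lagrangian:
  L(x, lambda) = (1/2) x^T Q x + c^T x + lambda^T (A x - b)
Stationarity (grad_x L = 0): Q x + c + A^T lambda = 0.
Primal feasibility: A x = b.

This gives the KKT block system:
  [ Q   A^T ] [ x     ]   [-c ]
  [ A    0  ] [ lambda ] = [ b ]

Solving the linear system:
  x*      = (-1.3472, -0.2188, 0.4792)
  lambda* = (-0.3352, 4.2145)
  f(x*)   = 14.6616

x* = (-1.3472, -0.2188, 0.4792), lambda* = (-0.3352, 4.2145)


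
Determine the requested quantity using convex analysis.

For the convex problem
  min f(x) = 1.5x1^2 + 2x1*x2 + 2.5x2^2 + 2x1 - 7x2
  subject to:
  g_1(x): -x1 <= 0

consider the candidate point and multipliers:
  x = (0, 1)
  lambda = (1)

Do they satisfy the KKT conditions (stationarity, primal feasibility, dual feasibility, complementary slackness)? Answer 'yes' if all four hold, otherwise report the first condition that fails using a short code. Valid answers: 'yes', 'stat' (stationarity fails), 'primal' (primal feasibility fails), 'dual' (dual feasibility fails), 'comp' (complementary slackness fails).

Gradient of f: grad f(x) = Q x + c = (4, -2)
Constraint values g_i(x) = a_i^T x - b_i:
  g_1((0, 1)) = 0
Stationarity residual: grad f(x) + sum_i lambda_i a_i = (3, -2)
  -> stationarity FAILS
Primal feasibility (all g_i <= 0): OK
Dual feasibility (all lambda_i >= 0): OK
Complementary slackness (lambda_i * g_i(x) = 0 for all i): OK

Verdict: the first failing condition is stationarity -> stat.

stat


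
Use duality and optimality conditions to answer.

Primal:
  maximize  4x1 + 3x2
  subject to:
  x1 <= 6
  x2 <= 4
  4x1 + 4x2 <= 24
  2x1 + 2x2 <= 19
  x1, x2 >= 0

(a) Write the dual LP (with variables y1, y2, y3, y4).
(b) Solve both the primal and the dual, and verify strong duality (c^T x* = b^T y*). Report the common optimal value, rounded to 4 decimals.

The standard primal-dual pair for 'max c^T x s.t. A x <= b, x >= 0' is:
  Dual:  min b^T y  s.t.  A^T y >= c,  y >= 0.

So the dual LP is:
  minimize  6y1 + 4y2 + 24y3 + 19y4
  subject to:
    y1 + 4y3 + 2y4 >= 4
    y2 + 4y3 + 2y4 >= 3
    y1, y2, y3, y4 >= 0

Solving the primal: x* = (6, 0).
  primal value c^T x* = 24.
Solving the dual: y* = (1, 0, 0.75, 0).
  dual value b^T y* = 24.
Strong duality: c^T x* = b^T y*. Confirmed.

24


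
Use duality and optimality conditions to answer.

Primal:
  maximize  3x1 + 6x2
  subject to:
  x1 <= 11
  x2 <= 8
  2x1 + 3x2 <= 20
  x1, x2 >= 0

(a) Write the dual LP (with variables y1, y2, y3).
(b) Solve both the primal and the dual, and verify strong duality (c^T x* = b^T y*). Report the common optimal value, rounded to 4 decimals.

The standard primal-dual pair for 'max c^T x s.t. A x <= b, x >= 0' is:
  Dual:  min b^T y  s.t.  A^T y >= c,  y >= 0.

So the dual LP is:
  minimize  11y1 + 8y2 + 20y3
  subject to:
    y1 + 2y3 >= 3
    y2 + 3y3 >= 6
    y1, y2, y3 >= 0

Solving the primal: x* = (0, 6.6667).
  primal value c^T x* = 40.
Solving the dual: y* = (0, 0, 2).
  dual value b^T y* = 40.
Strong duality: c^T x* = b^T y*. Confirmed.

40


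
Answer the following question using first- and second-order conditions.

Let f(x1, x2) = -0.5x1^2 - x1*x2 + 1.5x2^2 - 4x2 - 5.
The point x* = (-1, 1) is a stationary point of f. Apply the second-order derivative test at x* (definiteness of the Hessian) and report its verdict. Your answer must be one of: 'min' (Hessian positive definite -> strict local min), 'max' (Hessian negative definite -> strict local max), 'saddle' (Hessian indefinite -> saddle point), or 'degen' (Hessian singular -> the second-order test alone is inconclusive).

Compute the Hessian H = grad^2 f:
  H = [[-1, -1], [-1, 3]]
Verify stationarity: grad f(x*) = H x* + g = (0, 0).
Eigenvalues of H: -1.2361, 3.2361.
Eigenvalues have mixed signs, so H is indefinite -> x* is a saddle point.

saddle


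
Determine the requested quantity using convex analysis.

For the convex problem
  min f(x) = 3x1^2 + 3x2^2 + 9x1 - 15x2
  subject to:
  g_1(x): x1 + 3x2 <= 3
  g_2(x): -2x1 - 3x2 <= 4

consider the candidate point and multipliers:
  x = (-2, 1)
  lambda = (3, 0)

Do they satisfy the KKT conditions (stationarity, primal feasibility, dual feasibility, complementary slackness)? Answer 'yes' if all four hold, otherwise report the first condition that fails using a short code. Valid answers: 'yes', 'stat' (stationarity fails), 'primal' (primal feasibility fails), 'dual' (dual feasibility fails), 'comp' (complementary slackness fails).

Gradient of f: grad f(x) = Q x + c = (-3, -9)
Constraint values g_i(x) = a_i^T x - b_i:
  g_1((-2, 1)) = -2
  g_2((-2, 1)) = -3
Stationarity residual: grad f(x) + sum_i lambda_i a_i = (0, 0)
  -> stationarity OK
Primal feasibility (all g_i <= 0): OK
Dual feasibility (all lambda_i >= 0): OK
Complementary slackness (lambda_i * g_i(x) = 0 for all i): FAILS

Verdict: the first failing condition is complementary_slackness -> comp.

comp


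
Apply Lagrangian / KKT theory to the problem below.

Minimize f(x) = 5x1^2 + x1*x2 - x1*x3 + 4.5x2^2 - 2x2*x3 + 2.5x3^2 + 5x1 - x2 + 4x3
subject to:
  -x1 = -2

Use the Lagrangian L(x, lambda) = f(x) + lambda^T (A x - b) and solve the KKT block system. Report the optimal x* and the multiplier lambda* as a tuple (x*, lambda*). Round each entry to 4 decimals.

Form the Lagrangian:
  L(x, lambda) = (1/2) x^T Q x + c^T x + lambda^T (A x - b)
Stationarity (grad_x L = 0): Q x + c + A^T lambda = 0.
Primal feasibility: A x = b.

This gives the KKT block system:
  [ Q   A^T ] [ x     ]   [-c ]
  [ A    0  ] [ lambda ] = [ b ]

Solving the linear system:
  x*      = (2, -0.2195, -0.4878)
  lambda* = (25.2683)
  f(x*)   = 29.4024

x* = (2, -0.2195, -0.4878), lambda* = (25.2683)


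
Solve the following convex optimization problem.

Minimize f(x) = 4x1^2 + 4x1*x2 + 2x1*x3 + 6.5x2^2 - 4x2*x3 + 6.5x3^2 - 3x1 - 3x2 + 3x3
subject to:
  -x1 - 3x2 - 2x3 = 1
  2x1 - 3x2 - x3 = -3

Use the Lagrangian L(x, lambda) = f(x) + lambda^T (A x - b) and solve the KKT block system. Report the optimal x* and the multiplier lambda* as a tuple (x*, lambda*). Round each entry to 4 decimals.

Form the Lagrangian:
  L(x, lambda) = (1/2) x^T Q x + c^T x + lambda^T (A x - b)
Stationarity (grad_x L = 0): Q x + c + A^T lambda = 0.
Primal feasibility: A x = b.

This gives the KKT block system:
  [ Q   A^T ] [ x     ]   [-c ]
  [ A    0  ] [ lambda ] = [ b ]

Solving the linear system:
  x*      = (-1.213, 0.3117, -0.3611)
  lambda* = (-4.5829, 3.798)
  f(x*)   = 8.7986

x* = (-1.213, 0.3117, -0.3611), lambda* = (-4.5829, 3.798)


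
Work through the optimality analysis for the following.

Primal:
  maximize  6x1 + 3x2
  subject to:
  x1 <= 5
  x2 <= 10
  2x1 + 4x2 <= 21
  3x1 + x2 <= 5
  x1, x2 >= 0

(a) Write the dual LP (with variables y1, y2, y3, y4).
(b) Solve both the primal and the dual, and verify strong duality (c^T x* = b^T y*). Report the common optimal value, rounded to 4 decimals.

The standard primal-dual pair for 'max c^T x s.t. A x <= b, x >= 0' is:
  Dual:  min b^T y  s.t.  A^T y >= c,  y >= 0.

So the dual LP is:
  minimize  5y1 + 10y2 + 21y3 + 5y4
  subject to:
    y1 + 2y3 + 3y4 >= 6
    y2 + 4y3 + y4 >= 3
    y1, y2, y3, y4 >= 0

Solving the primal: x* = (0, 5).
  primal value c^T x* = 15.
Solving the dual: y* = (0, 0, 0, 3).
  dual value b^T y* = 15.
Strong duality: c^T x* = b^T y*. Confirmed.

15


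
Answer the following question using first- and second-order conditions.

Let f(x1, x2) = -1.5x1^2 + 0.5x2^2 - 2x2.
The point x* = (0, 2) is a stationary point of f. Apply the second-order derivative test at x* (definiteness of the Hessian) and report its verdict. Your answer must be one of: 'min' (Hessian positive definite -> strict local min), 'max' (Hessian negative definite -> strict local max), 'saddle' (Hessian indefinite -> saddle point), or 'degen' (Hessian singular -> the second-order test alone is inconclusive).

Compute the Hessian H = grad^2 f:
  H = [[-3, 0], [0, 1]]
Verify stationarity: grad f(x*) = H x* + g = (0, 0).
Eigenvalues of H: -3, 1.
Eigenvalues have mixed signs, so H is indefinite -> x* is a saddle point.

saddle


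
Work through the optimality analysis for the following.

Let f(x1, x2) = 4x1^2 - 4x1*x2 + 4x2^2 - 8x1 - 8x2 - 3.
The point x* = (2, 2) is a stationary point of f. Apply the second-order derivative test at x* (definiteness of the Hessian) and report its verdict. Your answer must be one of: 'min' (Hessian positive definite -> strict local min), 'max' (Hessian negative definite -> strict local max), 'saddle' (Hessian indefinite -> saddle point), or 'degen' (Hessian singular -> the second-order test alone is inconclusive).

Compute the Hessian H = grad^2 f:
  H = [[8, -4], [-4, 8]]
Verify stationarity: grad f(x*) = H x* + g = (0, 0).
Eigenvalues of H: 4, 12.
Both eigenvalues > 0, so H is positive definite -> x* is a strict local min.

min


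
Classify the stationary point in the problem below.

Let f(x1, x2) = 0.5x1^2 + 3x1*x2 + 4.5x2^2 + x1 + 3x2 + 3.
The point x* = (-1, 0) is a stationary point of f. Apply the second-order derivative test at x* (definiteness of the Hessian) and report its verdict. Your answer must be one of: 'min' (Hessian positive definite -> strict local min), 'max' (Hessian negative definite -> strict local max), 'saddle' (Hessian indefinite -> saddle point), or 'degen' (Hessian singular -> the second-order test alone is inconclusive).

Compute the Hessian H = grad^2 f:
  H = [[1, 3], [3, 9]]
Verify stationarity: grad f(x*) = H x* + g = (0, 0).
Eigenvalues of H: 0, 10.
H has a zero eigenvalue (singular; positive semidefinite but not definite), so H is neither positive definite, negative definite, nor indefinite. The second-order test alone is inconclusive -> degen.
(Indeed, f is constant along the null direction of H through x*, so x* is not a strict local extremum.)

degen


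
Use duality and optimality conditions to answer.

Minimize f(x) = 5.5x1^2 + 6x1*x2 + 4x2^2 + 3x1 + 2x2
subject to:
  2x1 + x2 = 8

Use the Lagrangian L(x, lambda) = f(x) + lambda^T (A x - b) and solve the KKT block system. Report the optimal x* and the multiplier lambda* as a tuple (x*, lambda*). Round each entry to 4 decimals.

Form the Lagrangian:
  L(x, lambda) = (1/2) x^T Q x + c^T x + lambda^T (A x - b)
Stationarity (grad_x L = 0): Q x + c + A^T lambda = 0.
Primal feasibility: A x = b.

This gives the KKT block system:
  [ Q   A^T ] [ x     ]   [-c ]
  [ A    0  ] [ lambda ] = [ b ]

Solving the linear system:
  x*      = (4.2632, -0.5263)
  lambda* = (-23.3684)
  f(x*)   = 99.3421

x* = (4.2632, -0.5263), lambda* = (-23.3684)


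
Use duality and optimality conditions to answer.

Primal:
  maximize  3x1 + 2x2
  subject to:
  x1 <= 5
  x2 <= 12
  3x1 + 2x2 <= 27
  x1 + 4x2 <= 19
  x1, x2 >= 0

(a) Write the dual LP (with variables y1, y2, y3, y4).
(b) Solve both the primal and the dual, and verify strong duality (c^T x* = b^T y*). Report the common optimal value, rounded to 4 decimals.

The standard primal-dual pair for 'max c^T x s.t. A x <= b, x >= 0' is:
  Dual:  min b^T y  s.t.  A^T y >= c,  y >= 0.

So the dual LP is:
  minimize  5y1 + 12y2 + 27y3 + 19y4
  subject to:
    y1 + 3y3 + y4 >= 3
    y2 + 2y3 + 4y4 >= 2
    y1, y2, y3, y4 >= 0

Solving the primal: x* = (5, 3.5).
  primal value c^T x* = 22.
Solving the dual: y* = (2.5, 0, 0, 0.5).
  dual value b^T y* = 22.
Strong duality: c^T x* = b^T y*. Confirmed.

22


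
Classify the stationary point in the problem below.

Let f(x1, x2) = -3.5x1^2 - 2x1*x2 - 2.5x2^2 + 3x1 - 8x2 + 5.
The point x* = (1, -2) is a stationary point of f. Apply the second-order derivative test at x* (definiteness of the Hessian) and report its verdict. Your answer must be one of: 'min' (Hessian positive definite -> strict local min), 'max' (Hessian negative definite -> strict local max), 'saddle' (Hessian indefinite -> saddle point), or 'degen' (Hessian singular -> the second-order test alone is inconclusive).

Compute the Hessian H = grad^2 f:
  H = [[-7, -2], [-2, -5]]
Verify stationarity: grad f(x*) = H x* + g = (0, 0).
Eigenvalues of H: -8.2361, -3.7639.
Both eigenvalues < 0, so H is negative definite -> x* is a strict local max.

max


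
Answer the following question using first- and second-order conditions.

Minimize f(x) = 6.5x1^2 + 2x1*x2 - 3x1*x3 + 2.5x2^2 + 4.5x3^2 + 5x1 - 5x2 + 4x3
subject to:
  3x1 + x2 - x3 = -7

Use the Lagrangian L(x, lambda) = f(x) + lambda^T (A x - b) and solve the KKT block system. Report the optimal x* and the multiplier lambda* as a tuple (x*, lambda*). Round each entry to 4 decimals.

Form the Lagrangian:
  L(x, lambda) = (1/2) x^T Q x + c^T x + lambda^T (A x - b)
Stationarity (grad_x L = 0): Q x + c + A^T lambda = 0.
Primal feasibility: A x = b.

This gives the KKT block system:
  [ Q   A^T ] [ x     ]   [-c ]
  [ A    0  ] [ lambda ] = [ b ]

Solving the linear system:
  x*      = (-2.5206, 0.2526, -0.3093)
  lambda* = (8.7784)
  f(x*)   = 23.1727

x* = (-2.5206, 0.2526, -0.3093), lambda* = (8.7784)


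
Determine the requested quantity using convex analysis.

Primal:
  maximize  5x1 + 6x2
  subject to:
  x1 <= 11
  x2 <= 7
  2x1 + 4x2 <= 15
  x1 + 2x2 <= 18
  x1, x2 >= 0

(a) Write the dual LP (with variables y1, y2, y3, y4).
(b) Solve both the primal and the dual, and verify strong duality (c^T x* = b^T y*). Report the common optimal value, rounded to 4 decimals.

The standard primal-dual pair for 'max c^T x s.t. A x <= b, x >= 0' is:
  Dual:  min b^T y  s.t.  A^T y >= c,  y >= 0.

So the dual LP is:
  minimize  11y1 + 7y2 + 15y3 + 18y4
  subject to:
    y1 + 2y3 + y4 >= 5
    y2 + 4y3 + 2y4 >= 6
    y1, y2, y3, y4 >= 0

Solving the primal: x* = (7.5, 0).
  primal value c^T x* = 37.5.
Solving the dual: y* = (0, 0, 2.5, 0).
  dual value b^T y* = 37.5.
Strong duality: c^T x* = b^T y*. Confirmed.

37.5


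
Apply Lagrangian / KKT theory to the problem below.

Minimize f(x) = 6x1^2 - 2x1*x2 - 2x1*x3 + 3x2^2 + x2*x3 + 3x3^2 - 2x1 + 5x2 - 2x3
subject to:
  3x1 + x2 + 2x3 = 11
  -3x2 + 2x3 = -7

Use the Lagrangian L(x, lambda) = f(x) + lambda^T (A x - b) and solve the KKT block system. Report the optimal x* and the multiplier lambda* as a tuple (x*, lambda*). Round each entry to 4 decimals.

Form the Lagrangian:
  L(x, lambda) = (1/2) x^T Q x + c^T x + lambda^T (A x - b)
Stationarity (grad_x L = 0): Q x + c + A^T lambda = 0.
Primal feasibility: A x = b.

This gives the KKT block system:
  [ Q   A^T ] [ x     ]   [-c ]
  [ A    0  ] [ lambda ] = [ b ]

Solving the linear system:
  x*      = (2.1361, 2.898, 0.8469)
  lambda* = (-5.381, 4.5272)
  f(x*)   = 49.7024

x* = (2.1361, 2.898, 0.8469), lambda* = (-5.381, 4.5272)


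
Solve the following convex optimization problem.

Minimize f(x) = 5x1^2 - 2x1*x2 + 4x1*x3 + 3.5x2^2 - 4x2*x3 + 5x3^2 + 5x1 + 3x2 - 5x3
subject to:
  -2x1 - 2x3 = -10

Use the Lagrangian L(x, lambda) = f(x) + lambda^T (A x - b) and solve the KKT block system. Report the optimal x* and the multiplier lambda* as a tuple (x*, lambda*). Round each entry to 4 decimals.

Form the Lagrangian:
  L(x, lambda) = (1/2) x^T Q x + c^T x + lambda^T (A x - b)
Stationarity (grad_x L = 0): Q x + c + A^T lambda = 0.
Primal feasibility: A x = b.

This gives the KKT block system:
  [ Q   A^T ] [ x     ]   [-c ]
  [ A    0  ] [ lambda ] = [ b ]

Solving the linear system:
  x*      = (1.325, 2.05, 3.675)
  lambda* = (14.425)
  f(x*)   = 69.325

x* = (1.325, 2.05, 3.675), lambda* = (14.425)


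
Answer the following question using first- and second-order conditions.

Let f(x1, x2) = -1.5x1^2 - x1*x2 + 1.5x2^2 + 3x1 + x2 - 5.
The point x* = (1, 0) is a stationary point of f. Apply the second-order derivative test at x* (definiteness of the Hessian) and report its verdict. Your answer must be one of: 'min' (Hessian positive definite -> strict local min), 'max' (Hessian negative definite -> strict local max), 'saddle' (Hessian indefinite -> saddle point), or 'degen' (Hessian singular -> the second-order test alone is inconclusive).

Compute the Hessian H = grad^2 f:
  H = [[-3, -1], [-1, 3]]
Verify stationarity: grad f(x*) = H x* + g = (0, 0).
Eigenvalues of H: -3.1623, 3.1623.
Eigenvalues have mixed signs, so H is indefinite -> x* is a saddle point.

saddle


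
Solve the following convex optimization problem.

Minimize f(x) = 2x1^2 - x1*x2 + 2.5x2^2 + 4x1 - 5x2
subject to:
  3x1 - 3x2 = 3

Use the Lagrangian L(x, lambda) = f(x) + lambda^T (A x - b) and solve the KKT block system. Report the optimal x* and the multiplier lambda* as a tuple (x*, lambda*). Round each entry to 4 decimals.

Form the Lagrangian:
  L(x, lambda) = (1/2) x^T Q x + c^T x + lambda^T (A x - b)
Stationarity (grad_x L = 0): Q x + c + A^T lambda = 0.
Primal feasibility: A x = b.

This gives the KKT block system:
  [ Q   A^T ] [ x     ]   [-c ]
  [ A    0  ] [ lambda ] = [ b ]

Solving the linear system:
  x*      = (0.7143, -0.2857)
  lambda* = (-2.381)
  f(x*)   = 5.7143

x* = (0.7143, -0.2857), lambda* = (-2.381)
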